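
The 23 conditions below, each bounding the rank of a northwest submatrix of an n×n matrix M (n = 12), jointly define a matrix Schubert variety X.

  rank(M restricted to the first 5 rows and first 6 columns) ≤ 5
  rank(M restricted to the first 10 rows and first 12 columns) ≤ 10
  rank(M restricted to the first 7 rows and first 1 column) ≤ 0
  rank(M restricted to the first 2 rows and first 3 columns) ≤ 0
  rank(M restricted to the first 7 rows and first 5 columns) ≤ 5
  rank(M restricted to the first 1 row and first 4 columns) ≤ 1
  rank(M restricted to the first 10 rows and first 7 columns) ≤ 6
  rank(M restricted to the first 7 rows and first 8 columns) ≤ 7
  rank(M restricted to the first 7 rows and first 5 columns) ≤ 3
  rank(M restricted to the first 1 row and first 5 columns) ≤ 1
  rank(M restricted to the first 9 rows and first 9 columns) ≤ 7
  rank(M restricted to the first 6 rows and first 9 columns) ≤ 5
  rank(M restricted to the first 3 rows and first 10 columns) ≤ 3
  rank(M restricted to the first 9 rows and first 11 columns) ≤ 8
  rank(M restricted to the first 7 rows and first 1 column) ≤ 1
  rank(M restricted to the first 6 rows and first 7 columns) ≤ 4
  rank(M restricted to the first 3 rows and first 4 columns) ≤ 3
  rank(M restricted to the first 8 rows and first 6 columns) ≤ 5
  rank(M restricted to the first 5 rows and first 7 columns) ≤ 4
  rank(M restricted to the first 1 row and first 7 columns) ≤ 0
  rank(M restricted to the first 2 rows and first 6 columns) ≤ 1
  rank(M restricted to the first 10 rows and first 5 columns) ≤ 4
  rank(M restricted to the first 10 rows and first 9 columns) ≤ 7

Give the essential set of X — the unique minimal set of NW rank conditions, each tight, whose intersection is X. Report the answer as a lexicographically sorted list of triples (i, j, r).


Reconstructing r_w from the 23 given conditions:

  i=1: 0 | 0 | 0 | 0 | 0 | 0 | 0 | 1 | 1 | 1 | 1 | 1
  i=2: 0 | 0 | 0 | 1 | 1 | 1 | 1 | 2 | 2 | 2 | 2 | 2
  i=3: 0 | 1 | 1 | 2 | 2 | 2 | 2 | 3 | 3 | 3 | 3 | 3
  i=4: 0 | 1 | 2 | 3 | 3 | 3 | 3 | 4 | 4 | 4 | 4 | 4
  i=5: 0 | 1 | 2 | 3 | 3 | 4 | 4 | 5 | 5 | 5 | 5 | 5
  i=6: 0 | 1 | 2 | 3 | 3 | 4 | 4 | 5 | 5 | 6 | 6 | 6
  i=7: 0 | 1 | 2 | 3 | 3 | 4 | 5 | 6 | 6 | 7 | 7 | 7
  i=8: 1 | 2 | 3 | 4 | 4 | 5 | 6 | 7 | 7 | 8 | 8 | 8
  i=9: 1 | 2 | 3 | 4 | 4 | 5 | 6 | 7 | 7 | 8 | 8 | 9
  i=10: 1 | 2 | 3 | 4 | 4 | 5 | 6 | 7 | 7 | 8 | 9 | 10
  i=11: 1 | 2 | 3 | 4 | 5 | 6 | 7 | 8 | 8 | 9 | 10 | 11
  i=12: 1 | 2 | 3 | 4 | 5 | 6 | 7 | 8 | 9 | 10 | 11 | 12

second differences of R give the permutation w = (8, 4, 2, 3, 6, 10, 7, 1, 12, 11, 5, 9).

ℓ(w)=25; the 9 essential cells (i,j,r):

[(1, 7, 0), (2, 3, 0), (6, 7, 4), (6, 9, 5), (7, 1, 0), (7, 5, 3), (9, 11, 8), (10, 5, 4), (10, 9, 7)]


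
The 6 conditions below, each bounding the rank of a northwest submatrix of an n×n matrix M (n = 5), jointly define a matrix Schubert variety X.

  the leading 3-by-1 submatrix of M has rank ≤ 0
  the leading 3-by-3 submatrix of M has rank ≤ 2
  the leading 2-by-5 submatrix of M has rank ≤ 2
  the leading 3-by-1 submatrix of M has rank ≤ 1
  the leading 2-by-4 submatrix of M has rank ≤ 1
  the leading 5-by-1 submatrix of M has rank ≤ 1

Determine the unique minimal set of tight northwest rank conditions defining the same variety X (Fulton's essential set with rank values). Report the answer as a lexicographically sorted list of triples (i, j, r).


Recovering R(i,j) via the rank-extension bound from the 6 conditions:

  i=1: 0  1  1  1  1
  i=2: 0  1  1  1  2
  i=3: 0  1  2  2  3
  i=4: 1  2  3  3  4
  i=5: 1  2  3  4  5

second differences of R give the permutation w = (2, 5, 3, 1, 4).

Fulton essential set (2 of the 5 Rothe cells):

[(2, 4, 1), (3, 1, 0)]


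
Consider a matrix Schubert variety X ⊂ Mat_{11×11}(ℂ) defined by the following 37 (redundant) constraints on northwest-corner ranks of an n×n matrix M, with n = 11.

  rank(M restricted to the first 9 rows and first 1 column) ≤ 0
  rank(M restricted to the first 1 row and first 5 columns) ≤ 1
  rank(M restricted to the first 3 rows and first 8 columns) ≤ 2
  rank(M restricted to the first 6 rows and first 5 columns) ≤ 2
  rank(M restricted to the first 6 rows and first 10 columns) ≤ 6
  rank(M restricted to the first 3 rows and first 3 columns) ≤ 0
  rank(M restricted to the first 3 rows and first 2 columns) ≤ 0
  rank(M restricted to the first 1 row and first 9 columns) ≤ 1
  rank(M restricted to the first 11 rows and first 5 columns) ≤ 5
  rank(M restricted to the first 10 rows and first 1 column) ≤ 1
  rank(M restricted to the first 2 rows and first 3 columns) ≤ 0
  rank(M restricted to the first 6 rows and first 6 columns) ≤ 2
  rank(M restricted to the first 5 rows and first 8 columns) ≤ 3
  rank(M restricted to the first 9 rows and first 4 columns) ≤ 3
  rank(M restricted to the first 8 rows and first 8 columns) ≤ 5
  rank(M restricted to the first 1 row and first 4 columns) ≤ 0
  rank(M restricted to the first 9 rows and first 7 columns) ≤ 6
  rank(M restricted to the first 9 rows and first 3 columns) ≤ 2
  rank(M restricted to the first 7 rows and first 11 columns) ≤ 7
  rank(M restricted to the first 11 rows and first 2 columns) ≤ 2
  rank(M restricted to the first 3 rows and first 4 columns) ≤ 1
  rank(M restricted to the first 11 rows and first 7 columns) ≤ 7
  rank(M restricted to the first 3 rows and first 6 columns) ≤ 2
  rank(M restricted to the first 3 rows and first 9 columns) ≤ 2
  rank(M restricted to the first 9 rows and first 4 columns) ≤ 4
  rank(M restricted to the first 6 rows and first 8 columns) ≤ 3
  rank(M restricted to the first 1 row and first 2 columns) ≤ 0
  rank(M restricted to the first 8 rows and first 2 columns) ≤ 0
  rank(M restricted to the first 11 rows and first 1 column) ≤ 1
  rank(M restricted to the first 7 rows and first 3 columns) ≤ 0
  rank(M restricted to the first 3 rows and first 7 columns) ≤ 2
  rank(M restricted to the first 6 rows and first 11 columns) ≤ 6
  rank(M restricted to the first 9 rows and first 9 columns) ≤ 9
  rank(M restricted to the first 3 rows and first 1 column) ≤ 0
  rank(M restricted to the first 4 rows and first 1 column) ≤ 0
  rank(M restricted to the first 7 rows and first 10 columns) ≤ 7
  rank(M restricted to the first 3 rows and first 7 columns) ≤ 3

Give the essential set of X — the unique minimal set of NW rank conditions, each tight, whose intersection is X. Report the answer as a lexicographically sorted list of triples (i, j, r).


Reconstructing r_w from the 37 given conditions:

  row 1: 0  0  0  0  1  1  1  1  1  1  1
  row 2: 0  0  0  1  2  2  2  2  2  2  2
  row 3: 0  0  0  1  2  2  2  2  2  3  3
  row 4: 0  0  0  1  2  2  3  3  3  4  4
  row 5: 0  0  0  1  2  2  3  3  4  5  5
  row 6: 0  0  0  1  2  2  3  3  4  5  6
  row 7: 0  0  0  1  2  3  4  4  5  6  7
  row 8: 0  0  1  2  3  4  5  5  6  7  8
  row 9: 0  1  2  3  4  5  6  6  7  8  9
  row 10: 1  2  3  4  5  6  7  7  8  9  10
  row 11: 1  2  3  4  5  6  7  8  9  10  11

reading off 1-entries of Δ²R: w = (5, 4, 10, 7, 9, 11, 6, 3, 2, 1, 8).

Fulton essential set (7 of the 34 Rothe cells):

[(1, 4, 0), (3, 9, 2), (6, 6, 2), (6, 8, 3), (7, 3, 0), (8, 2, 0), (9, 1, 0)]


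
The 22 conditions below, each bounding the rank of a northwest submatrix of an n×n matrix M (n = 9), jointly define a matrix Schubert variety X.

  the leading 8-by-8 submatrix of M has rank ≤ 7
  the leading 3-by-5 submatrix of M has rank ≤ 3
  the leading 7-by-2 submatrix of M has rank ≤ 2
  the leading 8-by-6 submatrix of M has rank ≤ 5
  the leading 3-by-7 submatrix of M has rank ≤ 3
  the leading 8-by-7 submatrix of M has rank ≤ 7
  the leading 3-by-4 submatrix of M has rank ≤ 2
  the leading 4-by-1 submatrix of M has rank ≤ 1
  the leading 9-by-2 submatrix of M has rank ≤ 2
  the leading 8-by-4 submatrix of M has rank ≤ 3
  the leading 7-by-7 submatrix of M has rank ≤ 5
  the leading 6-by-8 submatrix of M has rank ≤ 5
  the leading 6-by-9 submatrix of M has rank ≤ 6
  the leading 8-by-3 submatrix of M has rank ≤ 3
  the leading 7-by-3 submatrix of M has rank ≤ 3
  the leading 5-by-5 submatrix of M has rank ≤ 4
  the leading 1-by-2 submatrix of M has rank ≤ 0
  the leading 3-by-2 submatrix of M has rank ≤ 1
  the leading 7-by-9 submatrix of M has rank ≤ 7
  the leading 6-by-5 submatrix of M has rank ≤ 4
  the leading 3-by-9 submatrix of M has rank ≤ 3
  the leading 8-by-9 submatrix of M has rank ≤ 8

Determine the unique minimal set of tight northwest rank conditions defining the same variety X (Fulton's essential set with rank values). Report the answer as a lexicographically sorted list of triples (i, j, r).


Reconstructing r_w from the 22 given conditions:

  0 | 0 | 1 | 1 | 1 | 1 | 1 | 1 | 1
  1 | 1 | 2 | 2 | 2 | 2 | 2 | 2 | 2
  1 | 1 | 2 | 2 | 3 | 3 | 3 | 3 | 3
  1 | 2 | 3 | 3 | 4 | 4 | 4 | 4 | 4
  1 | 2 | 3 | 3 | 4 | 5 | 5 | 5 | 5
  1 | 2 | 3 | 3 | 4 | 5 | 5 | 5 | 6
  1 | 2 | 3 | 3 | 4 | 5 | 5 | 6 | 7
  1 | 2 | 3 | 3 | 4 | 5 | 6 | 7 | 8
  1 | 2 | 3 | 4 | 5 | 6 | 7 | 8 | 9

the unique w with this rank table is (3, 1, 5, 2, 6, 9, 8, 7, 4).

ℓ(w)=11; the 6 essential cells (i,j,r):

[(1, 2, 0), (3, 2, 1), (3, 4, 2), (6, 8, 5), (7, 7, 5), (8, 4, 3)]


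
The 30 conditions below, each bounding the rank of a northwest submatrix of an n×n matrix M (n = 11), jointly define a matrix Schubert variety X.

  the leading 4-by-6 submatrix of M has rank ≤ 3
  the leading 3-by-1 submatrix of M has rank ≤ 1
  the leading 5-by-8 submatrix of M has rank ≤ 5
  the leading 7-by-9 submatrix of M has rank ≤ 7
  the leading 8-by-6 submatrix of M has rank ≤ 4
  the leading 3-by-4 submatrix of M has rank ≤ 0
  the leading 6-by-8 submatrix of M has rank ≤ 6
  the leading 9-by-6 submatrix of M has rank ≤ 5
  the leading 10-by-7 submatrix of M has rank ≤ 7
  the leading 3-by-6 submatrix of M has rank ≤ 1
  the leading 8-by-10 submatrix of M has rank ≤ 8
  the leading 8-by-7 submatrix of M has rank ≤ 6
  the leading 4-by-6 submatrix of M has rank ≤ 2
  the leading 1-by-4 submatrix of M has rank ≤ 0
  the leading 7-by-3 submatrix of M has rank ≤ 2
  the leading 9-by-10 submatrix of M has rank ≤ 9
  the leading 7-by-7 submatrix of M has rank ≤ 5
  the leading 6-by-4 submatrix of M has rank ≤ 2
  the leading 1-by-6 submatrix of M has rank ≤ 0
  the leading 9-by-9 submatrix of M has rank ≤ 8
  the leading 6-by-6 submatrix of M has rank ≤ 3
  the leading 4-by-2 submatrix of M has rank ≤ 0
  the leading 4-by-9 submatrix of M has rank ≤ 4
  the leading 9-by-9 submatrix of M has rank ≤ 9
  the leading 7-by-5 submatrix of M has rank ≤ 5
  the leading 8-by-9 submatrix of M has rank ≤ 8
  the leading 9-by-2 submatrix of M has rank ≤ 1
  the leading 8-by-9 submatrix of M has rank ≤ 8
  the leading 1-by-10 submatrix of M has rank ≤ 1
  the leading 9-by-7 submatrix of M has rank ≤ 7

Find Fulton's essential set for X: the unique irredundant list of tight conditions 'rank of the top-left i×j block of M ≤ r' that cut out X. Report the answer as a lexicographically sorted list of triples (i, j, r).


Reconstructing r_w from the 30 given conditions:

  row 1: 0 | 0 | 0 | 0 | 0 | 0 | 1 | 1 | 1 | 1 | 1
  row 2: 0 | 0 | 0 | 0 | 1 | 1 | 2 | 2 | 2 | 2 | 2
  row 3: 0 | 0 | 0 | 0 | 1 | 1 | 2 | 3 | 3 | 3 | 3
  row 4: 0 | 0 | 1 | 1 | 2 | 2 | 3 | 4 | 4 | 4 | 4
  row 5: 1 | 1 | 2 | 2 | 3 | 3 | 4 | 5 | 5 | 5 | 5
  row 6: 1 | 1 | 2 | 2 | 3 | 3 | 4 | 5 | 6 | 6 | 6
  row 7: 1 | 1 | 2 | 3 | 4 | 4 | 5 | 6 | 7 | 7 | 7
  row 8: 1 | 1 | 2 | 3 | 4 | 4 | 5 | 6 | 7 | 8 | 8
  row 9: 1 | 1 | 2 | 3 | 4 | 5 | 6 | 7 | 8 | 9 | 9
  row 10: 1 | 2 | 3 | 4 | 5 | 6 | 7 | 8 | 9 | 10 | 10
  row 11: 1 | 2 | 3 | 4 | 5 | 6 | 7 | 8 | 9 | 10 | 11

reading off 1-entries of Δ²R: w = (7, 5, 8, 3, 1, 9, 4, 10, 6, 2, 11).

D(w) has 24 cells with 8 SE-corners; essential set:

[(1, 6, 0), (3, 4, 0), (3, 6, 1), (4, 2, 0), (6, 4, 2), (6, 6, 3), (8, 6, 4), (9, 2, 1)]


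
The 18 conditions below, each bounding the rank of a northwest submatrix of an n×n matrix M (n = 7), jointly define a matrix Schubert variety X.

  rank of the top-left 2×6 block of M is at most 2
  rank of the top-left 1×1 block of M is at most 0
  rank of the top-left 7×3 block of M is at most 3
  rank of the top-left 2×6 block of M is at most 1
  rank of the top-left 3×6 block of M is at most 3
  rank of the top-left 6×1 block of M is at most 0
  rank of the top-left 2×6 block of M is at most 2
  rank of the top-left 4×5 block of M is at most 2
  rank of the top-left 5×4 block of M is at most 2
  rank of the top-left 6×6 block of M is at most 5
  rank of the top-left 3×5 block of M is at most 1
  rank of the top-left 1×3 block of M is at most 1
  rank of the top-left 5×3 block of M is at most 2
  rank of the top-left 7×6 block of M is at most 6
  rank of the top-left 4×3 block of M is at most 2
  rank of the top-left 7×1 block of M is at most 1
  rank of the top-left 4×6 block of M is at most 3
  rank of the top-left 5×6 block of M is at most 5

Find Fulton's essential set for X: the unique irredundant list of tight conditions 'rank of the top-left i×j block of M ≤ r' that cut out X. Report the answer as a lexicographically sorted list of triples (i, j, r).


Rank table r_w(7×7) implied by the 18 constraints:

  i=1: 0, 1, 1, 1, 1, 1, 1
  i=2: 0, 1, 1, 1, 1, 1, 2
  i=3: 0, 1, 1, 1, 1, 2, 3
  i=4: 0, 1, 2, 2, 2, 3, 4
  i=5: 0, 1, 2, 2, 3, 4, 5
  i=6: 0, 1, 2, 3, 4, 5, 6
  i=7: 1, 2, 3, 4, 5, 6, 7

reading off 1-entries of Δ²R: w = (2, 7, 6, 3, 5, 4, 1).

D(w) has 14 cells with 4 SE-corners; essential set:

[(2, 6, 1), (3, 5, 1), (5, 4, 2), (6, 1, 0)]


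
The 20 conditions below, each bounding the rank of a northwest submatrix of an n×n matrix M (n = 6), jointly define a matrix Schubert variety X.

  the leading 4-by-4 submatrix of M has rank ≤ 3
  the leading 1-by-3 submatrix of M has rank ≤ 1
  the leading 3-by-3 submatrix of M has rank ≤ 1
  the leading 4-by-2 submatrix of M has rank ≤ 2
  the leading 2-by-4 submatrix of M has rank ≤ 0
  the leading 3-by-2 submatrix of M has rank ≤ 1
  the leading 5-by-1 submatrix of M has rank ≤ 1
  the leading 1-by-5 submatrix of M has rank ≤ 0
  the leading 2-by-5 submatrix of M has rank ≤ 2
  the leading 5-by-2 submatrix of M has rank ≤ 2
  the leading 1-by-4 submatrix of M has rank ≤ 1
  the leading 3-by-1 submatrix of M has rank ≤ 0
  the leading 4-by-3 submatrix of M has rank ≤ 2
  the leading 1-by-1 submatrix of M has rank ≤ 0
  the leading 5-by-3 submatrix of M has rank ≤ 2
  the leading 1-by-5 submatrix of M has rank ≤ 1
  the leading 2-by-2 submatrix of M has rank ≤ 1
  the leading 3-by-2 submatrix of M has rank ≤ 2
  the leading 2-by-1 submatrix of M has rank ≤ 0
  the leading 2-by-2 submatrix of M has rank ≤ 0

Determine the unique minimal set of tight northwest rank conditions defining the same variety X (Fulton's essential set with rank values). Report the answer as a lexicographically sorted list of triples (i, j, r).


Recovering R(i,j) via the rank-extension bound from the 20 conditions:

  i=1: 0 0 0 0 0 1
  i=2: 0 0 0 0 1 2
  i=3: 0 1 1 1 2 3
  i=4: 1 2 2 2 3 4
  i=5: 1 2 2 3 4 5
  i=6: 1 2 3 4 5 6

reading off 1-entries of Δ²R: w = (6, 5, 2, 1, 4, 3).

4 SE-corners of the 11-cell Rothe diagram give Ess(w):

[(1, 5, 0), (2, 4, 0), (3, 1, 0), (5, 3, 2)]


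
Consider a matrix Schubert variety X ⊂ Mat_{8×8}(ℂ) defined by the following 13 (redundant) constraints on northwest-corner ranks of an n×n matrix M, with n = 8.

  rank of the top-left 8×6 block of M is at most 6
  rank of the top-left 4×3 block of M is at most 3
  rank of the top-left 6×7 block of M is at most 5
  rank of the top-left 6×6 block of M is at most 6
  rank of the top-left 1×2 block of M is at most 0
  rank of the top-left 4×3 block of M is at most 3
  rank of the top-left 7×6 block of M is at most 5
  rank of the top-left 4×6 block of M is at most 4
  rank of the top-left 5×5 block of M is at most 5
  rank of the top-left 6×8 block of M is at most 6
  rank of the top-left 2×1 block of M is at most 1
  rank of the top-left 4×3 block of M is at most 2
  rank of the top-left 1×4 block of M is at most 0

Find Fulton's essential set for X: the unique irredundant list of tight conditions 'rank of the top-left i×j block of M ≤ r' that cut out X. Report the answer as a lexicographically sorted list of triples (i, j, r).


The tightest implied rank at each (i,j), from the 13 conditions:

  0  0  0  0  1  1  1  1
  1  1  1  1  2  2  2  2
  1  2  2  2  3  3  3  3
  1  2  2  3  4  4  4  4
  1  2  3  4  5  5  5  5
  1  2  3  4  5  5  5  6
  1  2  3  4  5  5  6  7
  1  2  3  4  5  6  7  8

hence w(1..8) = (5, 1, 2, 4, 3, 8, 7, 6).

|D(w)|=8, |Ess(w)|=4:

[(1, 4, 0), (4, 3, 2), (6, 7, 5), (7, 6, 5)]


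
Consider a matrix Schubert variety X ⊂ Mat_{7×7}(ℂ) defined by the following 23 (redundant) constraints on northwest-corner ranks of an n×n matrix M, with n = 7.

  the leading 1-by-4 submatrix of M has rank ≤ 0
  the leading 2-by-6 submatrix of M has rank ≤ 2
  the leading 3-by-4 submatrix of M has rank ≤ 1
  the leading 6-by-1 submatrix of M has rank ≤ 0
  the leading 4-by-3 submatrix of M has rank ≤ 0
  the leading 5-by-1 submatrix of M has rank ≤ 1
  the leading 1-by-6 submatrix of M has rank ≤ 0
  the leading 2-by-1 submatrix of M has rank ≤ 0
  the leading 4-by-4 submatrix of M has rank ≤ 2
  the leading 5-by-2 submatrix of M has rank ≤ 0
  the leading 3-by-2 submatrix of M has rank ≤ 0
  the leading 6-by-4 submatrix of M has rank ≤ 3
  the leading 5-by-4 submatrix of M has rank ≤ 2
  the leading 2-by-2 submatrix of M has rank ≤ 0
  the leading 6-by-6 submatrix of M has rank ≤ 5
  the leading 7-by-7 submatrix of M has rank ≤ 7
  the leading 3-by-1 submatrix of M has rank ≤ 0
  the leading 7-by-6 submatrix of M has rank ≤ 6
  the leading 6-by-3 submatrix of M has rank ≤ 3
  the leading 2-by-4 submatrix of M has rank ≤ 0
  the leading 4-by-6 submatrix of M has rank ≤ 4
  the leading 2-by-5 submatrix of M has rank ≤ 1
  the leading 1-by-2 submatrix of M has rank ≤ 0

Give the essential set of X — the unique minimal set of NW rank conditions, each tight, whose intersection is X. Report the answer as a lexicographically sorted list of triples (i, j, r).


Recovering R(i,j) via the rank-extension bound from the 23 conditions:

  i=1: 0, 0, 0, 0, 0, 0, 1
  i=2: 0, 0, 0, 0, 1, 1, 2
  i=3: 0, 0, 0, 1, 2, 2, 3
  i=4: 0, 0, 0, 1, 2, 3, 4
  i=5: 0, 0, 1, 2, 3, 4, 5
  i=6: 0, 1, 2, 3, 4, 5, 6
  i=7: 1, 2, 3, 4, 5, 6, 7

so w = (7, 5, 4, 6, 3, 2, 1).

Fulton essential set (5 of the 19 Rothe cells):

[(1, 6, 0), (2, 4, 0), (4, 3, 0), (5, 2, 0), (6, 1, 0)]


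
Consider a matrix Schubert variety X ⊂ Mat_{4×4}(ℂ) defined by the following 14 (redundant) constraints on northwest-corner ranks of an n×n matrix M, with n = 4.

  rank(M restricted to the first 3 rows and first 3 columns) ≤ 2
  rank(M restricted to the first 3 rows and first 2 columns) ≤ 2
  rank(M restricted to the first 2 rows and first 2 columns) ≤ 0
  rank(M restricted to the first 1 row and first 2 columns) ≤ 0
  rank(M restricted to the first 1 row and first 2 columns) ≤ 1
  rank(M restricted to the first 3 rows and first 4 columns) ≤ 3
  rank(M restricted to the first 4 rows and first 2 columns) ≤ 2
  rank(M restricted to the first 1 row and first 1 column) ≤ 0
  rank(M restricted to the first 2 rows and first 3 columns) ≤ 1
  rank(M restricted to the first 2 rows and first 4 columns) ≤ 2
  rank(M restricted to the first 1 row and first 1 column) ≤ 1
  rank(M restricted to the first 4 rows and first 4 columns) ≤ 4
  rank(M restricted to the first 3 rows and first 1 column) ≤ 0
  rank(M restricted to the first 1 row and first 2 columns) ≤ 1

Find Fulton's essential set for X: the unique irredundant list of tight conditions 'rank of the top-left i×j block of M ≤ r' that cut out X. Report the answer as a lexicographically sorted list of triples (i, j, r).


Rank table r_w(4×4) implied by the 14 constraints:

  row 1: 0  0  1  1
  row 2: 0  0  1  2
  row 3: 0  1  2  3
  row 4: 1  2  3  4

second differences of R give the permutation w = (3, 4, 2, 1).

Fulton essential set (2 of the 5 Rothe cells):

[(2, 2, 0), (3, 1, 0)]


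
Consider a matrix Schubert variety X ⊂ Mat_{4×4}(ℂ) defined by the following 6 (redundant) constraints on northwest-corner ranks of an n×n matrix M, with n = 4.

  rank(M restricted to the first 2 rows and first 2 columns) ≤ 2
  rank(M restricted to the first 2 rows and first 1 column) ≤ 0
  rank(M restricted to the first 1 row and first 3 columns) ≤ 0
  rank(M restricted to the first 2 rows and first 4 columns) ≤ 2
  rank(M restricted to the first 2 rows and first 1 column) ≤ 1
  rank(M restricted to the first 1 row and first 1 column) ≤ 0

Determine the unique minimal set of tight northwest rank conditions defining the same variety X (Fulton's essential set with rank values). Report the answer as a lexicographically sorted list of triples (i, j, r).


Recovering R(i,j) via the rank-extension bound from the 6 conditions:

  R[1]: 0, 0, 0, 1
  R[2]: 0, 1, 1, 2
  R[3]: 1, 2, 2, 3
  R[4]: 1, 2, 3, 4

the unique w with this rank table is (4, 2, 1, 3).

D(w) has 4 cells with 2 SE-corners; essential set:

[(1, 3, 0), (2, 1, 0)]


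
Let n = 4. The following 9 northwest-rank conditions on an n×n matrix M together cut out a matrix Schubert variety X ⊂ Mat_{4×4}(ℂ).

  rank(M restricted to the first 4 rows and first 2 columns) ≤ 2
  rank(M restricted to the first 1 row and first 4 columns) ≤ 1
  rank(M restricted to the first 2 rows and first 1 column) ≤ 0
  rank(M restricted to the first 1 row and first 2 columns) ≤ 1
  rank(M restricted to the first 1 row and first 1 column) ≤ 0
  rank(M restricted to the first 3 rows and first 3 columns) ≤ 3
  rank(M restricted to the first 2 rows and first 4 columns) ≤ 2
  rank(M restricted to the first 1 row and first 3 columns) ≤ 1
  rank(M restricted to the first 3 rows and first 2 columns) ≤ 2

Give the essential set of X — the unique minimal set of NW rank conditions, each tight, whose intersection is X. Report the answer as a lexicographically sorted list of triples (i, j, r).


Computing R[i][j] = min implied NW-rank bound (n=4, 9 conditions):

  i=1: 0 | 1 | 1 | 1
  i=2: 0 | 1 | 2 | 2
  i=3: 1 | 2 | 3 | 3
  i=4: 1 | 2 | 3 | 4

second differences of R give the permutation w = (2, 3, 1, 4).

D(w) has 2 cells with 1 SE-corner; essential set:

[(2, 1, 0)]


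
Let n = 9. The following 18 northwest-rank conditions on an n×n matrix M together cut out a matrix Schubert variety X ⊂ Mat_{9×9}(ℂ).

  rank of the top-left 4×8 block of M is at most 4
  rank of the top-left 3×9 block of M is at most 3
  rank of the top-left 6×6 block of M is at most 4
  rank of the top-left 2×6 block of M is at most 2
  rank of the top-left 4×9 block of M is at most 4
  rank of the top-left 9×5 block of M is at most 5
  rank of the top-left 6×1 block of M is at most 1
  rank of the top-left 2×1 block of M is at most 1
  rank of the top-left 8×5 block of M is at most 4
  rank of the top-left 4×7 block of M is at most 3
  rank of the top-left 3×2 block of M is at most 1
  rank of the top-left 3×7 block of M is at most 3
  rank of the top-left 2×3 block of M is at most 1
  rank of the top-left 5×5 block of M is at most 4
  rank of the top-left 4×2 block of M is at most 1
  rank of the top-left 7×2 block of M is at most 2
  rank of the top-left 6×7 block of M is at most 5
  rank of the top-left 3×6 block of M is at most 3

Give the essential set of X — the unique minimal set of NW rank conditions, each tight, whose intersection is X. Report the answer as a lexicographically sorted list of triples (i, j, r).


Computing R[i][j] = min implied NW-rank bound (n=9, 18 conditions):

  i=1: 1 | 1 | 1 | 1 | 1 | 1 | 1 | 1 | 1
  i=2: 1 | 1 | 1 | 2 | 2 | 2 | 2 | 2 | 2
  i=3: 1 | 1 | 2 | 3 | 3 | 3 | 3 | 3 | 3
  i=4: 1 | 1 | 2 | 3 | 3 | 3 | 3 | 4 | 4
  i=5: 1 | 2 | 3 | 4 | 4 | 4 | 4 | 5 | 5
  i=6: 1 | 2 | 3 | 4 | 4 | 4 | 5 | 6 | 6
  i=7: 1 | 2 | 3 | 4 | 4 | 5 | 6 | 7 | 7
  i=8: 1 | 2 | 3 | 4 | 4 | 5 | 6 | 7 | 8
  i=9: 1 | 2 | 3 | 4 | 5 | 6 | 7 | 8 | 9

hence w(1..9) = (1, 4, 3, 8, 2, 7, 6, 9, 5).

5 SE-corners of the 11-cell Rothe diagram give Ess(w):

[(2, 3, 1), (4, 2, 1), (4, 7, 3), (6, 6, 4), (8, 5, 4)]


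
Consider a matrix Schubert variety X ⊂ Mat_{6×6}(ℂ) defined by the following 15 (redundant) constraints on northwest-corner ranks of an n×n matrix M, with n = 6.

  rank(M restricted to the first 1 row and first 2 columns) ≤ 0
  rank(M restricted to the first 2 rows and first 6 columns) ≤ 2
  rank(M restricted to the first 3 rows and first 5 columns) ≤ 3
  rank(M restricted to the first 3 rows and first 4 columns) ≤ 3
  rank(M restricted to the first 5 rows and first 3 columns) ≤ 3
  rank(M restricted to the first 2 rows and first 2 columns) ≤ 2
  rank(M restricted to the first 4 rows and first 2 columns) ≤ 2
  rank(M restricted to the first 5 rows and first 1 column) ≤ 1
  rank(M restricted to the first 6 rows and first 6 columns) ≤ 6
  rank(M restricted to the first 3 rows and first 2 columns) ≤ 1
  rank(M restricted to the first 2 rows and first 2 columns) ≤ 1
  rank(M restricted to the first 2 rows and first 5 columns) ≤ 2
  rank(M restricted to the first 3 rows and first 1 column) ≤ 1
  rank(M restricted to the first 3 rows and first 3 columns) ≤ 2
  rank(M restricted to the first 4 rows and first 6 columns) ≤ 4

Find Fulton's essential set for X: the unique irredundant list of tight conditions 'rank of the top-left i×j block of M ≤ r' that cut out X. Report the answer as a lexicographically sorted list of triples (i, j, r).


Rank table r_w(6×6) implied by the 15 constraints:

  row 1: 0, 0, 1, 1, 1, 1
  row 2: 1, 1, 2, 2, 2, 2
  row 3: 1, 1, 2, 3, 3, 3
  row 4: 1, 2, 3, 4, 4, 4
  row 5: 1, 2, 3, 4, 5, 5
  row 6: 1, 2, 3, 4, 5, 6

the unique w with this rank table is (3, 1, 4, 2, 5, 6).

ℓ(w)=3; the 2 essential cells (i,j,r):

[(1, 2, 0), (3, 2, 1)]


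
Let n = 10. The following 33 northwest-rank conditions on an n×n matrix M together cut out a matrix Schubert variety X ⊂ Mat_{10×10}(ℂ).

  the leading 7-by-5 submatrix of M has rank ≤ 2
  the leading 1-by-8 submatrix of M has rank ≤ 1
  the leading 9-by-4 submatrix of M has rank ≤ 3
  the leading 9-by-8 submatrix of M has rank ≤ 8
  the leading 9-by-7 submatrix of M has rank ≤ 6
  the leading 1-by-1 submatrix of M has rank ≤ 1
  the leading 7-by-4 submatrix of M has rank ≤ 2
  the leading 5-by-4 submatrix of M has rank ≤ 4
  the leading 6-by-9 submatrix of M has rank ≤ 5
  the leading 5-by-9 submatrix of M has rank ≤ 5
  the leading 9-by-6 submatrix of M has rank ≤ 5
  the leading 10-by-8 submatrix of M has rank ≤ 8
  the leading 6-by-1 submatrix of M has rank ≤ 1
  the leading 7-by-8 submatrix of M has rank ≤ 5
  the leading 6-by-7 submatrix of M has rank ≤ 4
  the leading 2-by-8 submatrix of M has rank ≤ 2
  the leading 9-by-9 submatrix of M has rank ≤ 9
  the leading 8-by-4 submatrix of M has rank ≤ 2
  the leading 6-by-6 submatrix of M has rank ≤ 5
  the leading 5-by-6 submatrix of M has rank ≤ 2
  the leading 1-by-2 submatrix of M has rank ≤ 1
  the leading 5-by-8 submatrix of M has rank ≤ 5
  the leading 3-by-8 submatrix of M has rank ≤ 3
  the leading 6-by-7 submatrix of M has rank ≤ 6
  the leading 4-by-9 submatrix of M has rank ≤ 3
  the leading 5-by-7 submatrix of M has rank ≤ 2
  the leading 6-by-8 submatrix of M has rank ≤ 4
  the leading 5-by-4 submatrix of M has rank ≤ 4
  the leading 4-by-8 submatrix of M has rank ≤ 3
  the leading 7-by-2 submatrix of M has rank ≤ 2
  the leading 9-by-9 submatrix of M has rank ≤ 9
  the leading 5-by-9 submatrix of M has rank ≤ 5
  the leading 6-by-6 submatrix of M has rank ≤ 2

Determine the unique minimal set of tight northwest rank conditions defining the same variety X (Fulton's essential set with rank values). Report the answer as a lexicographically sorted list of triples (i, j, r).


Rank table r_w(10×10) implied by the 33 constraints:

  row 1: 1 | 1 | 1 | 1 | 1 | 1 | 1 | 1 | 1 | 1
  row 2: 1 | 2 | 2 | 2 | 2 | 2 | 2 | 2 | 2 | 2
  row 3: 1 | 2 | 2 | 2 | 2 | 2 | 2 | 3 | 3 | 3
  row 4: 1 | 2 | 2 | 2 | 2 | 2 | 2 | 3 | 3 | 4
  row 5: 1 | 2 | 2 | 2 | 2 | 2 | 2 | 3 | 4 | 5
  row 6: 1 | 2 | 2 | 2 | 2 | 2 | 3 | 4 | 5 | 6
  row 7: 1 | 2 | 2 | 2 | 2 | 3 | 4 | 5 | 6 | 7
  row 8: 1 | 2 | 2 | 2 | 3 | 4 | 5 | 6 | 7 | 8
  row 9: 1 | 2 | 3 | 3 | 4 | 5 | 6 | 7 | 8 | 9
  row 10: 1 | 2 | 3 | 4 | 5 | 6 | 7 | 8 | 9 | 10

reading off 1-entries of Δ²R: w = (1, 2, 8, 10, 9, 7, 6, 5, 3, 4).

Rothe diagram D(w) (25 cells), 5 SE-corners (essential conditions):

[(4, 9, 3), (5, 7, 2), (6, 6, 2), (7, 5, 2), (8, 4, 2)]


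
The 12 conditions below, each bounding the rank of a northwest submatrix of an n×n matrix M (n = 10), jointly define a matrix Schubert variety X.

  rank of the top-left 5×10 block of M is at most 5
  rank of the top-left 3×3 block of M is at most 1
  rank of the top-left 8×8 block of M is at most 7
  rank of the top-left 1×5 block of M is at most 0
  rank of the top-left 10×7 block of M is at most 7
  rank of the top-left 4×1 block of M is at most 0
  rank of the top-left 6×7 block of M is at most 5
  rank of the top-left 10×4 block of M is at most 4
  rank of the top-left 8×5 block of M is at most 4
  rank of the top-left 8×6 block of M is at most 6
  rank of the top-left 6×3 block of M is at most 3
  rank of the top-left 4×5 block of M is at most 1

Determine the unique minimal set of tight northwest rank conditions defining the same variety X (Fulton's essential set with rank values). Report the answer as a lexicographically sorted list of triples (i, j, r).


Reconstructing r_w from the 12 given conditions:

  R[1]: 0, 0, 0, 0, 0, 1, 1, 1, 1, 1
  R[2]: 0, 1, 1, 1, 1, 2, 2, 2, 2, 2
  R[3]: 0, 1, 1, 1, 1, 2, 3, 3, 3, 3
  R[4]: 0, 1, 1, 1, 1, 2, 3, 4, 4, 4
  R[5]: 1, 2, 2, 2, 2, 3, 4, 5, 5, 5
  R[6]: 1, 2, 3, 3, 3, 4, 5, 6, 6, 6
  R[7]: 1, 2, 3, 4, 4, 5, 6, 7, 7, 7
  R[8]: 1, 2, 3, 4, 4, 5, 6, 7, 8, 8
  R[9]: 1, 2, 3, 4, 5, 6, 7, 8, 9, 9
  R[10]: 1, 2, 3, 4, 5, 6, 7, 8, 9, 10

hence w(1..10) = (6, 2, 7, 8, 1, 3, 4, 9, 5, 10).

|D(w)|=15, |Ess(w)|=4:

[(1, 5, 0), (4, 1, 0), (4, 5, 1), (8, 5, 4)]


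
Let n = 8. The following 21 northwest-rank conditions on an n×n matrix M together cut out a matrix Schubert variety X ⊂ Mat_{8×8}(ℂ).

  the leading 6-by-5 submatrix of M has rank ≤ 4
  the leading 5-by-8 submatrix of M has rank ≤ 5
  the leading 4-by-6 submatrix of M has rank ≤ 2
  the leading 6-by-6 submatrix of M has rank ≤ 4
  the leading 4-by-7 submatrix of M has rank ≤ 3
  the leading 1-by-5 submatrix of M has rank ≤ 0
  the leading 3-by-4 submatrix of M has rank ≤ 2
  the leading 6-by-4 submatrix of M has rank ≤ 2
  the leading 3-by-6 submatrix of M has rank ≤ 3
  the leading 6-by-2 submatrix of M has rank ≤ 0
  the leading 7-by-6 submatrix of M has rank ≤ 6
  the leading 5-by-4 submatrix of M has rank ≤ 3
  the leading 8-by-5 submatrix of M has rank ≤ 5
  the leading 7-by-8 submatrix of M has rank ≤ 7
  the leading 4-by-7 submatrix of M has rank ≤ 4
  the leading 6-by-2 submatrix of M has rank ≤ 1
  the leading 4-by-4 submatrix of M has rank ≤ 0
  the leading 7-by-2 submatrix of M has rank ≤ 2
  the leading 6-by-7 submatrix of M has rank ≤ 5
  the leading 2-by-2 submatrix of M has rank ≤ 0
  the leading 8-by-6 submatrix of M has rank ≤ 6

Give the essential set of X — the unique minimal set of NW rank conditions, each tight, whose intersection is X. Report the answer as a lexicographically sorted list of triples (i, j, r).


Propagating the 21 rank bounds to every northwest block:

  row 1: 0  0  0  0  0  1  1  1
  row 2: 0  0  0  0  1  2  2  2
  row 3: 0  0  0  0  1  2  3  3
  row 4: 0  0  0  0  1  2  3  4
  row 5: 0  0  1  1  2  3  4  5
  row 6: 0  0  1  2  3  4  5  6
  row 7: 1  1  2  3  4  5  6  7
  row 8: 1  2  3  4  5  6  7  8

reading off 1-entries of Δ²R: w = (6, 5, 7, 8, 3, 4, 1, 2).

ℓ(w)=21; the 3 essential cells (i,j,r):

[(1, 5, 0), (4, 4, 0), (6, 2, 0)]


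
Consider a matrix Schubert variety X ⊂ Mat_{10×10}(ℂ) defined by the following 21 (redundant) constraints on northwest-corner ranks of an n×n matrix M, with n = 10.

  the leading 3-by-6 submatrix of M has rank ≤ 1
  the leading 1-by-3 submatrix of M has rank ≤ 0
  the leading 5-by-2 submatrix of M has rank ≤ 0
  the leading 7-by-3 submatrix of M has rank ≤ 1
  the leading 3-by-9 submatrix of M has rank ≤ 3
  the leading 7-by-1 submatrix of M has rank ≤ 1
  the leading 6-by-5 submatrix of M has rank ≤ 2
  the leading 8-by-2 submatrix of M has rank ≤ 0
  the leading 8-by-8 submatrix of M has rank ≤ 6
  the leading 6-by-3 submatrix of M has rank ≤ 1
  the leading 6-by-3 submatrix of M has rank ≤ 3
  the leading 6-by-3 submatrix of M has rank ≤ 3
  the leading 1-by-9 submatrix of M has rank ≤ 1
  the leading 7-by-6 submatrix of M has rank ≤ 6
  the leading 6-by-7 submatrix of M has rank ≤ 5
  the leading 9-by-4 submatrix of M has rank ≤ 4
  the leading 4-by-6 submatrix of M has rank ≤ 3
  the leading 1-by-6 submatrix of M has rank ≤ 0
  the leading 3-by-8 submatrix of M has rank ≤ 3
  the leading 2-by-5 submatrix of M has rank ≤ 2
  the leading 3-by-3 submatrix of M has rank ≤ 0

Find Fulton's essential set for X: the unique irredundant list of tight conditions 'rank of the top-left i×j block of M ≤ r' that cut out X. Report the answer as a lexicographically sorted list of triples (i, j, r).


Recovering R(i,j) via the rank-extension bound from the 21 conditions:

  R[1]: 0 0 0 0 0 0 1 1 1 1
  R[2]: 0 0 0 1 1 1 2 2 2 2
  R[3]: 0 0 0 1 1 1 2 3 3 3
  R[4]: 0 0 1 2 2 2 3 4 4 4
  R[5]: 0 0 1 2 2 3 4 5 5 5
  R[6]: 0 0 1 2 2 3 4 5 6 6
  R[7]: 0 0 1 2 3 4 5 6 7 7
  R[8]: 0 0 1 2 3 4 5 6 7 8
  R[9]: 1 1 2 3 4 5 6 7 8 9
  R[10]: 1 2 3 4 5 6 7 8 9 10

hence w(1..10) = (7, 4, 8, 3, 6, 9, 5, 10, 1, 2).

5 SE-corners of the 26-cell Rothe diagram give Ess(w):

[(1, 6, 0), (3, 3, 0), (3, 6, 1), (6, 5, 2), (8, 2, 0)]


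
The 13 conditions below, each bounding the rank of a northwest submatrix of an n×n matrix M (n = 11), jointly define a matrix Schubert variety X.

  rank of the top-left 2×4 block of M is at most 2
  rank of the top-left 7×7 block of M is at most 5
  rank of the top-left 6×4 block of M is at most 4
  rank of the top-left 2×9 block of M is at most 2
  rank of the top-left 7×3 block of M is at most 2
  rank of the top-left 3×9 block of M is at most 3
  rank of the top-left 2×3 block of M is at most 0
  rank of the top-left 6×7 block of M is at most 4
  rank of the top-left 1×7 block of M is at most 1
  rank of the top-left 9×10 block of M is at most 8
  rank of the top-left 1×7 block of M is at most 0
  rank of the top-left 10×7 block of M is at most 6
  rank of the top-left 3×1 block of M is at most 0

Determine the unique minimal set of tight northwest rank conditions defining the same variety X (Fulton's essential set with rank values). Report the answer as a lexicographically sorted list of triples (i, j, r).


The tightest implied rank at each (i,j), from the 13 conditions:

  row 1: 0, 0, 0, 0, 0, 0, 0, 1, 1, 1, 1
  row 2: 0, 0, 0, 1, 1, 1, 1, 2, 2, 2, 2
  row 3: 0, 1, 1, 2, 2, 2, 2, 3, 3, 3, 3
  row 4: 1, 2, 2, 3, 3, 3, 3, 4, 4, 4, 4
  row 5: 1, 2, 2, 3, 4, 4, 4, 5, 5, 5, 5
  row 6: 1, 2, 2, 3, 4, 4, 4, 5, 6, 6, 6
  row 7: 1, 2, 2, 3, 4, 5, 5, 6, 7, 7, 7
  row 8: 1, 2, 3, 4, 5, 6, 6, 7, 8, 8, 8
  row 9: 1, 2, 3, 4, 5, 6, 6, 7, 8, 8, 9
  row 10: 1, 2, 3, 4, 5, 6, 6, 7, 8, 9, 10
  row 11: 1, 2, 3, 4, 5, 6, 7, 8, 9, 10, 11

second differences of R give the permutation w = (8, 4, 2, 1, 5, 9, 6, 3, 11, 10, 7).

Fulton essential set (7 of the 19 Rothe cells):

[(1, 7, 0), (2, 3, 0), (3, 1, 0), (6, 7, 4), (7, 3, 2), (9, 10, 8), (10, 7, 6)]


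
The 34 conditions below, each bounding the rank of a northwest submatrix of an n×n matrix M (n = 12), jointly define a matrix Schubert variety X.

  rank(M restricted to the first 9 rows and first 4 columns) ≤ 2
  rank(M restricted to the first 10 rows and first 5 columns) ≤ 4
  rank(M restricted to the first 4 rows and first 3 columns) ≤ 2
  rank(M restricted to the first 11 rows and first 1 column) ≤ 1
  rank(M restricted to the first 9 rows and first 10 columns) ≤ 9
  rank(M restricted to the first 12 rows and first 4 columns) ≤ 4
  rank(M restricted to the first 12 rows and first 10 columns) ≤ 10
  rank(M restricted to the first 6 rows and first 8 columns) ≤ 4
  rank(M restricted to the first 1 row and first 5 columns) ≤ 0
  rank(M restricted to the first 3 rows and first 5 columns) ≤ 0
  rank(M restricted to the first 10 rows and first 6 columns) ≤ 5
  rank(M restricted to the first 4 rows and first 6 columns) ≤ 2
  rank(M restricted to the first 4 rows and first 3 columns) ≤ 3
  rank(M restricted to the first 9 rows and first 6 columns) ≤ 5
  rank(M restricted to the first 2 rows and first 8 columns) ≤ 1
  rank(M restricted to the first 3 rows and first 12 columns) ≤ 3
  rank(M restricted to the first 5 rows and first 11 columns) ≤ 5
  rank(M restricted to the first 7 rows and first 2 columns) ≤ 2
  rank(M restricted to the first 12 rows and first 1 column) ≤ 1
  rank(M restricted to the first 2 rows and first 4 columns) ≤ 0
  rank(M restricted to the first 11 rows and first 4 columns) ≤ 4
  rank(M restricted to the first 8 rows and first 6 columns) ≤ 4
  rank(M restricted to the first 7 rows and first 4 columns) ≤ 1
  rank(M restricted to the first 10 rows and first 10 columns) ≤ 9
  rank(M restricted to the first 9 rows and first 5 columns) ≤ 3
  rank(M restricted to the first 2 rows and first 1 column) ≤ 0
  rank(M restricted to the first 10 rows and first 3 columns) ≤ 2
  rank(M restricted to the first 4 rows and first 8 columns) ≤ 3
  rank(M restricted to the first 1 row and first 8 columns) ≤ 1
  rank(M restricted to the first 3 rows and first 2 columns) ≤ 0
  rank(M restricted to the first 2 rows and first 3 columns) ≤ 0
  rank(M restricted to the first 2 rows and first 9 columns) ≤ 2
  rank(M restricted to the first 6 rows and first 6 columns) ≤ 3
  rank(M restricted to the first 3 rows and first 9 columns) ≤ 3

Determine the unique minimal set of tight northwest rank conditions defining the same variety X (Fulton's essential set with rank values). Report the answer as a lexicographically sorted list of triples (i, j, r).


Rank table r_w(12×12) implied by the 34 constraints:

  0, 0, 0, 0, 0, 1, 1, 1, 1, 1, 1, 1
  0, 0, 0, 0, 0, 1, 1, 1, 2, 2, 2, 2
  0, 0, 0, 0, 0, 1, 2, 2, 3, 3, 3, 3
  1, 1, 1, 1, 1, 2, 3, 3, 4, 4, 4, 4
  1, 1, 1, 1, 2, 3, 4, 4, 5, 5, 5, 5
  1, 1, 1, 1, 2, 3, 4, 4, 5, 6, 6, 6
  1, 1, 1, 1, 2, 3, 4, 5, 6, 7, 7, 7
  1, 2, 2, 2, 3, 4, 5, 6, 7, 8, 8, 8
  1, 2, 2, 2, 3, 4, 5, 6, 7, 8, 9, 9
  1, 2, 2, 3, 4, 5, 6, 7, 8, 9, 10, 10
  1, 2, 3, 4, 5, 6, 7, 8, 9, 10, 11, 11
  1, 2, 3, 4, 5, 6, 7, 8, 9, 10, 11, 12

the unique w with this rank table is (6, 9, 7, 1, 5, 10, 8, 2, 11, 4, 3, 12).

|D(w)|=30, |Ess(w)|=6:

[(2, 8, 1), (3, 5, 0), (6, 8, 4), (7, 4, 1), (9, 4, 2), (10, 3, 2)]


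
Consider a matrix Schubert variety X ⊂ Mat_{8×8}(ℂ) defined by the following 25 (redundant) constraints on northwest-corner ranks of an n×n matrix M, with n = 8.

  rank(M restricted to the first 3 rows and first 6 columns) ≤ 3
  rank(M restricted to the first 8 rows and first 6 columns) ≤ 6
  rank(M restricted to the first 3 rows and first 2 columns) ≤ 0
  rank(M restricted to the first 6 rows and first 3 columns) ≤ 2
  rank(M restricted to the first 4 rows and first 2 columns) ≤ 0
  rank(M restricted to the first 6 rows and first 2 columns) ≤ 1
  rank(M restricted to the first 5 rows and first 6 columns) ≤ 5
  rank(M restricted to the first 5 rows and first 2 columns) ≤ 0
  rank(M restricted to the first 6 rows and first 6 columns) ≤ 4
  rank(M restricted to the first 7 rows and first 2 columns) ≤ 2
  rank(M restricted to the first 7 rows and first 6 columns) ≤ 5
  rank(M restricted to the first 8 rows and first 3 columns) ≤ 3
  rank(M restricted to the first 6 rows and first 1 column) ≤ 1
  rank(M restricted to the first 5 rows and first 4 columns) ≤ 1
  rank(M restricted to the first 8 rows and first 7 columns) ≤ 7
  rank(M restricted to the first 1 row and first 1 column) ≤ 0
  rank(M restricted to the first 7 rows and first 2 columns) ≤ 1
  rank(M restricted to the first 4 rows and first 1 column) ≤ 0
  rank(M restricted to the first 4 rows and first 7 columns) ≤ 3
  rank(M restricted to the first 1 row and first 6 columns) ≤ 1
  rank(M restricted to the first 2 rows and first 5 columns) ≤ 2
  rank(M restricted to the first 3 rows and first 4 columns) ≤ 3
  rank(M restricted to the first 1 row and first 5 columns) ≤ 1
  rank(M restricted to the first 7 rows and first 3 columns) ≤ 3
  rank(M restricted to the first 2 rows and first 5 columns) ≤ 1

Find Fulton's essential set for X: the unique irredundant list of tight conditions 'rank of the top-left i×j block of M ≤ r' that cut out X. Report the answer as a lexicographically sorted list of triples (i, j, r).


The tightest implied rank at each (i,j), from the 25 conditions:

  0, 0, 1, 1, 1, 1, 1, 1
  0, 0, 1, 1, 1, 2, 2, 2
  0, 0, 1, 1, 2, 3, 3, 3
  0, 0, 1, 1, 2, 3, 3, 4
  0, 0, 1, 1, 2, 3, 4, 5
  1, 1, 2, 2, 3, 4, 5, 6
  1, 1, 2, 3, 4, 5, 6, 7
  1, 2, 3, 4, 5, 6, 7, 8

reading off 1-entries of Δ²R: w = (3, 6, 5, 8, 7, 1, 4, 2).

ℓ(w)=17; the 5 essential cells (i,j,r):

[(2, 5, 1), (4, 7, 3), (5, 2, 0), (5, 4, 1), (7, 2, 1)]
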